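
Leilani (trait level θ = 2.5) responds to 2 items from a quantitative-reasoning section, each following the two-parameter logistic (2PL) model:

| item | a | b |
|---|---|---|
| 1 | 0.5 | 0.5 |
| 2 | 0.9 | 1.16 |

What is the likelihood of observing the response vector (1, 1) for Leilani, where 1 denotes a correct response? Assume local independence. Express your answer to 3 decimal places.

0.563

P(θ) = 1 / (1 + exp(−a(θ − b)))
P_1 = 1/(1+e^{-1.0000}) = 0.7311
P_2 = 1/(1+e^{-1.2060}) = 0.7696
L = P_1 × P_2 = 0.7311 × 0.7696 = 0.56262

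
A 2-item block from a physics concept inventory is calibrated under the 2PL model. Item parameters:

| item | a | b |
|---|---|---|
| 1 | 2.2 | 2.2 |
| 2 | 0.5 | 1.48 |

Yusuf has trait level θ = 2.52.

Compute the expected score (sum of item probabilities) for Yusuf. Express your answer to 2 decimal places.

1.30

P(θ) = 1 / (1 + exp(−a(θ − b)))
P_1 = 1/(1+e^{-0.7040}) = 0.6691
P_2 = 1/(1+e^{-0.5200}) = 0.6271
E[score] = 0.6691 + 0.6271 = 1.2962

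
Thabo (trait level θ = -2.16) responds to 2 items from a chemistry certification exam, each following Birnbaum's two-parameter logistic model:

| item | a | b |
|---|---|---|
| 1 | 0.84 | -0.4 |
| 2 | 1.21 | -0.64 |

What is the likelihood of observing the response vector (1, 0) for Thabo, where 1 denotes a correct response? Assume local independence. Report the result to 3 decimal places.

P(θ) = 1 / (1 + exp(−a(θ − b)))
P_1 = 1/(1+e^{1.4784}) = 0.1857
P_2 = 1/(1+e^{1.8392}) = 0.1371
L = P_1 × (1−P_2) = 0.1857 × 0.8629 = 0.16021

0.160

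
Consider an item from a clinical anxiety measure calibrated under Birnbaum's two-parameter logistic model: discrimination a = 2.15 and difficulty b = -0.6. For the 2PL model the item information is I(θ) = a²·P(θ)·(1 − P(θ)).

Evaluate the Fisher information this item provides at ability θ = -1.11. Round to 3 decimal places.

0.868

P = 1/(1+e^{1.0965}) = 0.2504
P(1−P) = 0.2504 × 0.7496 = 0.1877
I = a² × P(1−P) = 2.15² × 0.1877 = 0.86763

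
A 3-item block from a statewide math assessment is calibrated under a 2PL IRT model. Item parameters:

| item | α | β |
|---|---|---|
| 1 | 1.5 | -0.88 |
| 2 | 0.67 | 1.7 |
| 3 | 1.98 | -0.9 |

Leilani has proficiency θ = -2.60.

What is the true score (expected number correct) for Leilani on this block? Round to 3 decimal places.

P(θ) = 1 / (1 + exp(−α(θ − β)))
P_1 = 1/(1+e^{2.5800}) = 0.0704
P_2 = 1/(1+e^{2.8810}) = 0.0531
P_3 = 1/(1+e^{3.3660}) = 0.0334
E[score] = 0.0704 + 0.0531 + 0.0334 = 0.1569

0.157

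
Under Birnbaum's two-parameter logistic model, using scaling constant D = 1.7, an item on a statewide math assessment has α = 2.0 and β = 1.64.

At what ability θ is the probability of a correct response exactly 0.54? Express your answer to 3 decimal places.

P(θ) = 1 / (1 + exp(−D·α(θ − β)))
logit = ln(0.5400/0.4600) = 0.1603
θ = β + logit/(1.7·α) = 1.64 + 0.1603/3.4000 = 1.6872

1.687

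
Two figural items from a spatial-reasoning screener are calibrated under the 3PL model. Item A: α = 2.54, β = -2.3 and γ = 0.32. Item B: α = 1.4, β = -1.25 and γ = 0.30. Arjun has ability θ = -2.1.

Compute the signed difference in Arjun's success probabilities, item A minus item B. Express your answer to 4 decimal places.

0.2813

P(θ) = γ + (1 − γ) · 1 / (1 + exp(−α(θ − β)))
P_A = 0.7445
P_B = 0.4633
P_A − P_B = 0.2813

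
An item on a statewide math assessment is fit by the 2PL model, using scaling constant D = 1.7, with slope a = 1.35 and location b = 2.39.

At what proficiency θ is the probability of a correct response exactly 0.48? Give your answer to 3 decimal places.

2.355

P(θ) = 1 / (1 + exp(−D·a(θ − b)))
logit = ln(0.4800/0.5200) = -0.0800
θ = b + logit/(1.7·a) = 2.39 + (-0.0800)/2.2950 = 2.3551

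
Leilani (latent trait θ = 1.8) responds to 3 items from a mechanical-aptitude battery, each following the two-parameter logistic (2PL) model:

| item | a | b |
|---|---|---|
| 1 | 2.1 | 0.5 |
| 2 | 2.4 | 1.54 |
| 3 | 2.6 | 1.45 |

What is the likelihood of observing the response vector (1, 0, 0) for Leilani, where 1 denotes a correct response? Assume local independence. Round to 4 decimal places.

P(θ) = 1 / (1 + exp(−a(θ − b)))
P_1 = 1/(1+e^{-2.7300}) = 0.9388
P_2 = 1/(1+e^{-0.6240}) = 0.6511
P_3 = 1/(1+e^{-0.9100}) = 0.7130
L = P_1 × (1−P_2) × (1−P_3) = 0.9388 × 0.3489 × 0.2870 = 0.09400

0.0940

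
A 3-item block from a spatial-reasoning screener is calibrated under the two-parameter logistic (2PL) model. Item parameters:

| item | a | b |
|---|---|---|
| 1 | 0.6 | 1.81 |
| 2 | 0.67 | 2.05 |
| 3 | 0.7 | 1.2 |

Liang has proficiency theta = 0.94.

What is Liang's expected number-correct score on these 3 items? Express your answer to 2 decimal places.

P(theta) = 1 / (1 + exp(−a(theta − b)))
P_1 = 1/(1+e^{0.5220}) = 0.3724
P_2 = 1/(1+e^{0.7437}) = 0.3222
P_3 = 1/(1+e^{0.1820}) = 0.4546
E[score] = 0.3724 + 0.3222 + 0.4546 = 1.1492

1.15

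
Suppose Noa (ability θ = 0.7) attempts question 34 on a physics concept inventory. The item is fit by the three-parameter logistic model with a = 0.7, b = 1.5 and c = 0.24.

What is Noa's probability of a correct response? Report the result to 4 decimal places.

P(θ) = c + (1 − c) · 1 / (1 + exp(−a(θ − b)))
Exponent: 0.7 × (0.7 − 1.5) = -0.5600
1/(1 + e^{0.5600}) = 0.3635
P = 0.24 + 0.76 × 0.3635 = 0.5163

0.5163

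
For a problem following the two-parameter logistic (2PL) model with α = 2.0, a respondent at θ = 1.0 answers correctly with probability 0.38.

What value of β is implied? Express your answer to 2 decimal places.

1.24

P(θ) = 1 / (1 + exp(−α(θ − β)))
logit(0.38) = ln(0.38/0.62) = -0.4895
β = θ − logit/(α) = 1.0 − (-0.4895)/2.0000 = 1.2448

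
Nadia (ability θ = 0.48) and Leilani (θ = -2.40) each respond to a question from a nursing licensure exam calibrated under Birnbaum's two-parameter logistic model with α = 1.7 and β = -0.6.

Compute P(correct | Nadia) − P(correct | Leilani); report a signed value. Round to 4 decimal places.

P(θ) = 1 / (1 + exp(−α(θ − β)))
P(Nadia) = 0.8625  [exponent 1.8360]
P(Leilani) = 0.0448  [exponent -3.0600]
Difference = 0.8625 − 0.0448 = 0.8177

0.8177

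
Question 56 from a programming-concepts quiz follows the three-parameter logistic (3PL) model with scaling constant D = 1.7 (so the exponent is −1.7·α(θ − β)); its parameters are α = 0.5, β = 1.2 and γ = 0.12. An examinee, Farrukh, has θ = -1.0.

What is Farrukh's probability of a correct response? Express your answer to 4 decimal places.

P(θ) = γ + (1 − γ) · 1 / (1 + exp(−D·α(θ − β)))
Exponent: 1.7 × 0.5 × (-1.0 − 1.2) = -1.8700
1/(1 + e^{1.8700}) = 0.1335
P = 0.12 + 0.88 × 0.1335 = 0.2375

0.2375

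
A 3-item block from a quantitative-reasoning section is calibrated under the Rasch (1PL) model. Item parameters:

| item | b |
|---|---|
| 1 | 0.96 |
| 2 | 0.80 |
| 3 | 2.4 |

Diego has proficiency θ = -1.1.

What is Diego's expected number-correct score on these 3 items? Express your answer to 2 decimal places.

P(θ) = 1 / (1 + exp(−(θ − b)))
P_1 = 1/(1+e^{2.0600}) = 0.1130
P_2 = 1/(1+e^{1.9000}) = 0.1301
P_3 = 1/(1+e^{3.5000}) = 0.0293
E[score] = 0.1130 + 0.1301 + 0.0293 = 0.2725

0.27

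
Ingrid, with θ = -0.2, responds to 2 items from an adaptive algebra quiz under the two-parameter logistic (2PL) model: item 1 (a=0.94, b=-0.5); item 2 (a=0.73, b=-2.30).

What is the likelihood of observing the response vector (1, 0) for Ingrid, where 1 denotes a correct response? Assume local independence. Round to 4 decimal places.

P(θ) = 1 / (1 + exp(−a(θ − b)))
P_1 = 1/(1+e^{-0.2820}) = 0.5700
P_2 = 1/(1+e^{-1.5330}) = 0.8224
L = P_1 × (1−P_2) = 0.5700 × 0.1776 = 0.10121

0.1012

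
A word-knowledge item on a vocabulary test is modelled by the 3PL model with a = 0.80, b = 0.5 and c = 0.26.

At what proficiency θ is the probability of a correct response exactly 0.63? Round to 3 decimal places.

P(θ) = c + (1 − c) · 1 / (1 + exp(−a(θ − b)))
Remove guessing floor: (0.63 − 0.26)/(1 − 0.26) = 0.5000
logit = ln(0.5000/0.5000) = 0.0000
θ = b + logit/(a) = 0.5 + 0.0000/0.8000 = 0.5000

0.500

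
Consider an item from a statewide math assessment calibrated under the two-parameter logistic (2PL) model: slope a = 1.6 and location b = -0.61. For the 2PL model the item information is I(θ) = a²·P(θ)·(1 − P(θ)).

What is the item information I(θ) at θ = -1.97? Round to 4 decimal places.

P = 1/(1+e^{2.1760}) = 0.1019
P(1−P) = 0.1019 × 0.8981 = 0.0915
I = a² × P(1−P) = 1.6² × 0.0915 = 0.23434

0.2343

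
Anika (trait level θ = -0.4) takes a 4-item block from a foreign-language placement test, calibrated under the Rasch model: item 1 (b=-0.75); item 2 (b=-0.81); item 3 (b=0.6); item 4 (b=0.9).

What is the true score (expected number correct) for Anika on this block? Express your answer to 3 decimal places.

1.671

P(θ) = 1 / (1 + exp(−(θ − b)))
P_1 = 1/(1+e^{-0.3500}) = 0.5866
P_2 = 1/(1+e^{-0.4100}) = 0.6011
P_3 = 1/(1+e^{1.0000}) = 0.2689
P_4 = 1/(1+e^{1.3000}) = 0.2142
E[score] = 0.5866 + 0.6011 + 0.2689 + 0.2142 = 1.6708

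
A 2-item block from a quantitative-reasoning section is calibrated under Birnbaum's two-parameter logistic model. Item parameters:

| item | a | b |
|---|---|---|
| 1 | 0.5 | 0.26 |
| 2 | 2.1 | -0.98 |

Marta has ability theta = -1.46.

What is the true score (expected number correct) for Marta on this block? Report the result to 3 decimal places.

0.565

P(theta) = 1 / (1 + exp(−a(theta − b)))
P_1 = 1/(1+e^{0.8600}) = 0.2973
P_2 = 1/(1+e^{1.0080}) = 0.2674
E[score] = 0.2973 + 0.2674 = 0.5647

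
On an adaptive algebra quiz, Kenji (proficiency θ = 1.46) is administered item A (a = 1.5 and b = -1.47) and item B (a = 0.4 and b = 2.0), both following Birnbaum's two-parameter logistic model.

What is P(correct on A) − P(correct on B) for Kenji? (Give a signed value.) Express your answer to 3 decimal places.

0.542

P(θ) = 1 / (1 + exp(−a(θ − b)))
P_A = 0.9878
P_B = 0.4462
P_A − P_B = 0.5416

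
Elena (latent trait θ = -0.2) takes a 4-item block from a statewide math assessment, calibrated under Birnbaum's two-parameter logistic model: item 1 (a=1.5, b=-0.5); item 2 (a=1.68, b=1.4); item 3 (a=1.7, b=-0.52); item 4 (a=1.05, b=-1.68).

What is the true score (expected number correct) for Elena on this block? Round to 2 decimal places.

P(θ) = 1 / (1 + exp(−a(θ − b)))
P_1 = 1/(1+e^{-0.4500}) = 0.6106
P_2 = 1/(1+e^{2.6880}) = 0.0637
P_3 = 1/(1+e^{-0.5440}) = 0.6327
P_4 = 1/(1+e^{-1.5540}) = 0.8255
E[score] = 0.6106 + 0.0637 + 0.6327 + 0.8255 = 2.1326

2.13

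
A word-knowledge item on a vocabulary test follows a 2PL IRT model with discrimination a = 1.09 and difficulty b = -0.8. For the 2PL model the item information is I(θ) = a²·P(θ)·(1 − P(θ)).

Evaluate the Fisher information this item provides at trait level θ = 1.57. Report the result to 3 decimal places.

P = 1/(1+e^{-2.5833}) = 0.9298
P(1−P) = 0.9298 × 0.0702 = 0.0653
I = a² × P(1−P) = 1.09² × 0.0653 = 0.07757

0.078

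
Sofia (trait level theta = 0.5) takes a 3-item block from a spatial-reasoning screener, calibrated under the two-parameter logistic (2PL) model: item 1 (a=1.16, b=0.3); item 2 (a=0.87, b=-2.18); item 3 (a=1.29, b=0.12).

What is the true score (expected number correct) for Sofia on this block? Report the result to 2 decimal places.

P(theta) = 1 / (1 + exp(−a(theta − b)))
P_1 = 1/(1+e^{-0.2320}) = 0.5577
P_2 = 1/(1+e^{-2.3316}) = 0.9115
P_3 = 1/(1+e^{-0.4902}) = 0.6202
E[score] = 0.5577 + 0.9115 + 0.6202 = 2.0894

2.09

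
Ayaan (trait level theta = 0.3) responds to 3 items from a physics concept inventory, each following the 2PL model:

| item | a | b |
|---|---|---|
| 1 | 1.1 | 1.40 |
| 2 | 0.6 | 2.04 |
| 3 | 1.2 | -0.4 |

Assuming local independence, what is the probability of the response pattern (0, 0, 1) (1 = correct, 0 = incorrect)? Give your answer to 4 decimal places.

P(theta) = 1 / (1 + exp(−a(theta − b)))
P_1 = 1/(1+e^{1.2100}) = 0.2297
P_2 = 1/(1+e^{1.0440}) = 0.2604
P_3 = 1/(1+e^{-0.8400}) = 0.6985
L = (1−P_1) × (1−P_2) × P_3 = 0.7703 × 0.7396 × 0.6985 = 0.39794

0.3979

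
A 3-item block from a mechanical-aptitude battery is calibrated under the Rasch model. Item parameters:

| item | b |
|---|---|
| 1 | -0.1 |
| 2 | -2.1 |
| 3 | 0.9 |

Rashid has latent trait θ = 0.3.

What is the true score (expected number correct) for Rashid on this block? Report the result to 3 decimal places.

1.870

P(θ) = 1 / (1 + exp(−(θ − b)))
P_1 = 1/(1+e^{-0.4000}) = 0.5987
P_2 = 1/(1+e^{-2.4000}) = 0.9168
P_3 = 1/(1+e^{0.6000}) = 0.3543
E[score] = 0.5987 + 0.9168 + 0.3543 = 1.8699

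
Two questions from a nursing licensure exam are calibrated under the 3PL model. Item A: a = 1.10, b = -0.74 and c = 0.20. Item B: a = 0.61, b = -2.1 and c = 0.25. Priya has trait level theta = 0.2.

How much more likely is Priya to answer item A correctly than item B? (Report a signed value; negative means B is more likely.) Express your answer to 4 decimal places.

P(theta) = c + (1 − c) · 1 / (1 + exp(−a(theta − b)))
P_A = 0.7902
P_B = 0.8520
P_A − P_B = -0.0618

-0.0618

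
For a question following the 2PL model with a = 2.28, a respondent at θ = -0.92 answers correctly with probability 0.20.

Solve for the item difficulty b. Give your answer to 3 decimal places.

-0.312

P(θ) = 1 / (1 + exp(−a(θ − b)))
logit(0.20) = ln(0.20/0.80) = -1.3863
b = θ − logit/(a) = -0.92 − (-1.3863)/2.2800 = -0.3120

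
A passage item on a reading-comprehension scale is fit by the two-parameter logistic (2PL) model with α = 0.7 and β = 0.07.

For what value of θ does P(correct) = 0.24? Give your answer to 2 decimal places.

P(θ) = 1 / (1 + exp(−α(θ − β)))
logit = ln(0.2400/0.7600) = -1.1527
θ = β + logit/(α) = 0.07 + (-1.1527)/0.7000 = -1.5767

-1.58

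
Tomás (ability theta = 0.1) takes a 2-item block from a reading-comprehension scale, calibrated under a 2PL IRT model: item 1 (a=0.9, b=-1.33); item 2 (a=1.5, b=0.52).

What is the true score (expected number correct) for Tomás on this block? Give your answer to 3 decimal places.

P(theta) = 1 / (1 + exp(−a(theta − b)))
P_1 = 1/(1+e^{-1.2870}) = 0.7836
P_2 = 1/(1+e^{0.6300}) = 0.3475
E[score] = 0.7836 + 0.3475 = 1.1311

1.131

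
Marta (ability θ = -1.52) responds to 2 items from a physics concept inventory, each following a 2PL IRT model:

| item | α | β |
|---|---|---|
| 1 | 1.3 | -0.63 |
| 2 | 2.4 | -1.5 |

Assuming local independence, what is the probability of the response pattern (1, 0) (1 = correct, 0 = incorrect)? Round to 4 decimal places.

P(θ) = 1 / (1 + exp(−α(θ − β)))
P_1 = 1/(1+e^{1.1570}) = 0.2392
P_2 = 1/(1+e^{0.0480}) = 0.4880
L = P_1 × (1−P_2) = 0.2392 × 0.5120 = 0.12248

0.1225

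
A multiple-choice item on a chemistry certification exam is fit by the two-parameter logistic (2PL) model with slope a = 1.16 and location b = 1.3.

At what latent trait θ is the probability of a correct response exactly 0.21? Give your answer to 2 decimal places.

P(θ) = 1 / (1 + exp(−a(θ − b)))
logit = ln(0.2100/0.7900) = -1.3249
θ = b + logit/(a) = 1.3 + (-1.3249)/1.1600 = 0.1578

0.16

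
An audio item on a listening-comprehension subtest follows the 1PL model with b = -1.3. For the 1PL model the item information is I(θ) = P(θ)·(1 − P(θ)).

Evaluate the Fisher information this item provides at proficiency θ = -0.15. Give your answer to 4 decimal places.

0.1827

P = 1/(1+e^{-1.1500}) = 0.7595
P(1−P) = 0.7595 × 0.2405 = 0.1827
I = P(1−P) = 0.18265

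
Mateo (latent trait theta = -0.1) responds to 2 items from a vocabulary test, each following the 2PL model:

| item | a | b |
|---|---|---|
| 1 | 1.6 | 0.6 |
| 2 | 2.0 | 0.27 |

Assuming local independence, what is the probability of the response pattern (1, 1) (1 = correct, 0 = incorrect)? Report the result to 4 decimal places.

0.0795

P(theta) = 1 / (1 + exp(−a(theta − b)))
P_1 = 1/(1+e^{1.1200}) = 0.2460
P_2 = 1/(1+e^{0.7400}) = 0.3230
L = P_1 × P_2 = 0.2460 × 0.3230 = 0.07946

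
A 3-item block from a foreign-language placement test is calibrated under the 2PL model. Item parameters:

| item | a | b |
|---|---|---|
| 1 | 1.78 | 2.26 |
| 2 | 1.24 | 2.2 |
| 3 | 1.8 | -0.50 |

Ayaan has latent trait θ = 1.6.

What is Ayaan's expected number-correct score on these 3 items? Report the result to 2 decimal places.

P(θ) = 1 / (1 + exp(−a(θ − b)))
P_1 = 1/(1+e^{1.1748}) = 0.2360
P_2 = 1/(1+e^{0.7440}) = 0.3221
P_3 = 1/(1+e^{-3.7800}) = 0.9777
E[score] = 0.2360 + 0.3221 + 0.9777 = 1.5358

1.54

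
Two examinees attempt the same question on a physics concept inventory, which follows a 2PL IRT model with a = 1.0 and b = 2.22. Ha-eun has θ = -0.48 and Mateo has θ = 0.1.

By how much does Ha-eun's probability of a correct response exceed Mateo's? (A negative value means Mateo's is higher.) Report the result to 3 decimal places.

P(θ) = 1 / (1 + exp(−a(θ − b)))
P(Ha-eun) = 0.0630  [exponent -2.7000]
P(Mateo) = 0.1072  [exponent -2.1200]
Difference = 0.0630 − 0.1072 = -0.0442

-0.044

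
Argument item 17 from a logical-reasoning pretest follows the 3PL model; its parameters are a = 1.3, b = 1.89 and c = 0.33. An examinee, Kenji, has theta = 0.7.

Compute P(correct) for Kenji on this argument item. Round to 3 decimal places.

0.448

P(theta) = c + (1 − c) · 1 / (1 + exp(−a(theta − b)))
Exponent: 1.3 × (0.7 − 1.89) = -1.5470
1/(1 + e^{1.5470}) = 0.1755
P = 0.33 + 0.67 × 0.1755 = 0.4476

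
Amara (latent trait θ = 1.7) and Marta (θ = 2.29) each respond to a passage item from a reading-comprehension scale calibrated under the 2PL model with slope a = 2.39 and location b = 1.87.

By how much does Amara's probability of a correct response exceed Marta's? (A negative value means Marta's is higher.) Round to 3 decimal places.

P(θ) = 1 / (1 + exp(−a(θ − b)))
P(Amara) = 0.3998  [exponent -0.4063]
P(Marta) = 0.7318  [exponent 1.0038]
Difference = 0.3998 − 0.7318 = -0.3320

-0.332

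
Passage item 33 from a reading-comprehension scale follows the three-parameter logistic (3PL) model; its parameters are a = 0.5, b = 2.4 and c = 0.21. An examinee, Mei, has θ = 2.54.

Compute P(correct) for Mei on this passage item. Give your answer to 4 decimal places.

0.6188

P(θ) = c + (1 − c) · 1 / (1 + exp(−a(θ − b)))
Exponent: 0.5 × (2.54 − 2.4) = 0.0700
1/(1 + e^{-0.0700}) = 0.5175
P = 0.21 + 0.79 × 0.5175 = 0.6188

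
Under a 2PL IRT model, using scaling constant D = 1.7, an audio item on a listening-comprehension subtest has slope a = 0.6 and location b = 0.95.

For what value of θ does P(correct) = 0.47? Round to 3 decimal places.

0.832

P(θ) = 1 / (1 + exp(−D·a(θ − b)))
logit = ln(0.4700/0.5300) = -0.1201
θ = b + logit/(1.7·a) = 0.95 + (-0.1201)/1.0200 = 0.8322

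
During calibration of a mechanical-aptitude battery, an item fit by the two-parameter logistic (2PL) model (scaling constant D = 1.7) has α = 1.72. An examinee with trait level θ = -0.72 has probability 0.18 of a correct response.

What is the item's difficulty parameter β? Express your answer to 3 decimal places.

P(θ) = 1 / (1 + exp(−D·α(θ − β)))
logit(0.18) = ln(0.18/0.82) = -1.5163
β = θ − logit/(1.7·α) = -0.72 − (-1.5163)/2.9240 = -0.2014

-0.201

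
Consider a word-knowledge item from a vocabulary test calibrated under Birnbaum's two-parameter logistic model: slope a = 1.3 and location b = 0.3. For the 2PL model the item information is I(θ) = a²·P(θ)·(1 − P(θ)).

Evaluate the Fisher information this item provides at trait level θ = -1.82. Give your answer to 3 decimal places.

0.095

P = 1/(1+e^{2.7560}) = 0.0597
P(1−P) = 0.0597 × 0.9403 = 0.0562
I = a² × P(1−P) = 1.3² × 0.0562 = 0.09494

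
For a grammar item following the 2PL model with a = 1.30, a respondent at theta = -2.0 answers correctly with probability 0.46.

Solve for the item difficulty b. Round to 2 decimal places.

P(theta) = 1 / (1 + exp(−a(theta − b)))
logit(0.46) = ln(0.46/0.54) = -0.1603
b = theta − logit/(a) = -2.0 − (-0.1603)/1.3000 = -1.8767

-1.88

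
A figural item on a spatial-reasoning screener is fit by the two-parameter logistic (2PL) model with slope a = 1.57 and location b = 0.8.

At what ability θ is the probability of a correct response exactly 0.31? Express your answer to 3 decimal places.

0.290

P(θ) = 1 / (1 + exp(−a(θ − b)))
logit = ln(0.3100/0.6900) = -0.8001
θ = b + logit/(a) = 0.8 + (-0.8001)/1.5700 = 0.2904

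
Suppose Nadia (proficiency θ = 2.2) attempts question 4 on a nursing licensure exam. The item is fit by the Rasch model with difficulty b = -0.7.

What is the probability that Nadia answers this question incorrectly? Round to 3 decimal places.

P(θ) = 1 / (1 + exp(−(θ − b)))
Exponent: (2.2 − (-0.7)) = 2.9000
1/(1 + e^{-2.9000}) = 0.9478
P = 0.9478
P(incorrect) = 1 − 0.9478 = 0.0522

0.052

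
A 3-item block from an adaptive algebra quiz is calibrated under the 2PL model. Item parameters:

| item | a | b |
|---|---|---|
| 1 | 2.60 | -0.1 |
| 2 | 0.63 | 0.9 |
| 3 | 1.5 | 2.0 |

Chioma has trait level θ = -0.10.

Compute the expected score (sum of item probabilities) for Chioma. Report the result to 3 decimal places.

P(θ) = 1 / (1 + exp(−a(θ − b)))
P_1 = 1/(1+e^{0.0000}) = 0.5000
P_2 = 1/(1+e^{0.6300}) = 0.3475
P_3 = 1/(1+e^{3.1500}) = 0.0411
E[score] = 0.5000 + 0.3475 + 0.0411 = 0.8886

0.889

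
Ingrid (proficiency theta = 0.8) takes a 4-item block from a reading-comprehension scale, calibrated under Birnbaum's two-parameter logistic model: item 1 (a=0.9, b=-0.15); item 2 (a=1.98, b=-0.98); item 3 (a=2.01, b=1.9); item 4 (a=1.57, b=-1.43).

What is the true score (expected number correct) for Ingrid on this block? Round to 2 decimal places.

2.74

P(theta) = 1 / (1 + exp(−a(theta − b)))
P_1 = 1/(1+e^{-0.8550}) = 0.7016
P_2 = 1/(1+e^{-3.5244}) = 0.9714
P_3 = 1/(1+e^{2.2110}) = 0.0988
P_4 = 1/(1+e^{-3.5011}) = 0.9707
E[score] = 0.7016 + 0.9714 + 0.0988 + 0.9707 = 2.7425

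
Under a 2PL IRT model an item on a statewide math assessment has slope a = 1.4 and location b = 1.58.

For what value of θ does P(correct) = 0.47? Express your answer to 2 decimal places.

1.49

P(θ) = 1 / (1 + exp(−a(θ − b)))
logit = ln(0.4700/0.5300) = -0.1201
θ = b + logit/(a) = 1.58 + (-0.1201)/1.4000 = 1.4942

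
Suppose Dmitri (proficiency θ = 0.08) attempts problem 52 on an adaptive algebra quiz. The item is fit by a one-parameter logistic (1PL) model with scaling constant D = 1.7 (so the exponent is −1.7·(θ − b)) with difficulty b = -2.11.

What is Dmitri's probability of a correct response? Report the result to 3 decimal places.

P(θ) = 1 / (1 + exp(−D·(θ − b)))
Exponent: 1.7 × (0.08 − (-2.11)) = 3.7230
1/(1 + e^{-3.7230}) = 0.9764
P = 0.9764

0.976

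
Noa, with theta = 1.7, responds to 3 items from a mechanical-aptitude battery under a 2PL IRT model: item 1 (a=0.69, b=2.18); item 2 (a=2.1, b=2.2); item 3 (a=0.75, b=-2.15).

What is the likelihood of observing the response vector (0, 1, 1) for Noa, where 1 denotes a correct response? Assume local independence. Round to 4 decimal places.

P(theta) = 1 / (1 + exp(−a(theta − b)))
P_1 = 1/(1+e^{0.3312}) = 0.4179
P_2 = 1/(1+e^{1.0500}) = 0.2592
P_3 = 1/(1+e^{-2.8875}) = 0.9472
L = (1−P_1) × P_2 × P_3 = 0.5821 × 0.2592 × 0.9472 = 0.14292

0.1429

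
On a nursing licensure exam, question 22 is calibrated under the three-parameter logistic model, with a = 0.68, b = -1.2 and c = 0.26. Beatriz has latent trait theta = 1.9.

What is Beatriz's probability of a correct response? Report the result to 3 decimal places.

P(theta) = c + (1 − c) · 1 / (1 + exp(−a(theta − b)))
Exponent: 0.68 × (1.9 − (-1.2)) = 2.1080
1/(1 + e^{-2.1080}) = 0.8917
P = 0.26 + 0.74 × 0.8917 = 0.9198

0.920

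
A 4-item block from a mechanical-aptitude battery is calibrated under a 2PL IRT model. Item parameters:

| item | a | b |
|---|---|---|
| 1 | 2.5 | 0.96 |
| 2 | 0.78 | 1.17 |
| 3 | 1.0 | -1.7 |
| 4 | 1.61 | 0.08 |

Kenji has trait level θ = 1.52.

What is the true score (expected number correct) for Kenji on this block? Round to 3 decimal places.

3.242

P(θ) = 1 / (1 + exp(−a(θ − b)))
P_1 = 1/(1+e^{-1.4000}) = 0.8022
P_2 = 1/(1+e^{-0.2730}) = 0.5678
P_3 = 1/(1+e^{-3.2200}) = 0.9616
P_4 = 1/(1+e^{-2.3184}) = 0.9104
E[score] = 0.8022 + 0.5678 + 0.9616 + 0.9104 = 3.2420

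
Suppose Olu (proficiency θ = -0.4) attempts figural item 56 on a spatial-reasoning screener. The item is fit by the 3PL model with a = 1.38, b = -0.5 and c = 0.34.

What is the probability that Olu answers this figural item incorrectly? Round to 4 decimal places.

P(θ) = c + (1 − c) · 1 / (1 + exp(−a(θ − b)))
Exponent: 1.38 × (-0.4 − (-0.5)) = 0.1380
1/(1 + e^{-0.1380}) = 0.5344
P = 0.34 + 0.66 × 0.5344 = 0.6927
P(incorrect) = 1 − 0.6927 = 0.3073

0.3073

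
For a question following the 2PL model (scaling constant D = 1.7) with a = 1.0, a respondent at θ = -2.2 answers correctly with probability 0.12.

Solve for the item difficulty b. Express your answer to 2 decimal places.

-1.03

P(θ) = 1 / (1 + exp(−D·a(θ − b)))
logit(0.12) = ln(0.12/0.88) = -1.9924
b = θ − logit/(1.7·a) = -2.2 − (-1.9924)/1.7000 = -1.0280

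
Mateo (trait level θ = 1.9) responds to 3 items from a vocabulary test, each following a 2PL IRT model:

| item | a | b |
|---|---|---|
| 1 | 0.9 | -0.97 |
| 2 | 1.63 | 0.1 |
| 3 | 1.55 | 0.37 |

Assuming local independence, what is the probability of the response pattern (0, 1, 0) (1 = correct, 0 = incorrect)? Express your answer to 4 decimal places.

P(θ) = 1 / (1 + exp(−a(θ − b)))
P_1 = 1/(1+e^{-2.5830}) = 0.9298
P_2 = 1/(1+e^{-2.9340}) = 0.9495
P_3 = 1/(1+e^{-2.3715}) = 0.9146
L = (1−P_1) × P_2 × (1−P_3) = 0.0702 × 0.9495 × 0.0854 = 0.00569

0.0057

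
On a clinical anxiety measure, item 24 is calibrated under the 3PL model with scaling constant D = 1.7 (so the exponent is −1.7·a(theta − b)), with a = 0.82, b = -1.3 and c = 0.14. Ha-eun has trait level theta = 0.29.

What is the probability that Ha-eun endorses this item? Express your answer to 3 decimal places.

0.915

P(theta) = c + (1 − c) · 1 / (1 + exp(−D·a(theta − b)))
Exponent: 1.7 × 0.82 × (0.29 − (-1.3)) = 2.2165
1/(1 + e^{-2.2165}) = 0.9017
P = 0.14 + 0.86 × 0.9017 = 0.9155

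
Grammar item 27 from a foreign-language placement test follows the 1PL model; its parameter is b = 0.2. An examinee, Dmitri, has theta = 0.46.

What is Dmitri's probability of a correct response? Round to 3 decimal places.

P(theta) = 1 / (1 + exp(−(theta − b)))
Exponent: (0.46 − 0.2) = 0.2600
1/(1 + e^{-0.2600}) = 0.5646
P = 0.5646

0.565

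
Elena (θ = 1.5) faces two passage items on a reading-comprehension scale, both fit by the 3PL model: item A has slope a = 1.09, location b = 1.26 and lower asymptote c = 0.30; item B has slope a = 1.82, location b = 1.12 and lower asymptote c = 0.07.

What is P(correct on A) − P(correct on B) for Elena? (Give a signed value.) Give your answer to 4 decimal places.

0.0058

P(θ) = c + (1 − c) · 1 / (1 + exp(−a(θ − b)))
P_A = 0.6955
P_B = 0.6897
P_A − P_B = 0.0058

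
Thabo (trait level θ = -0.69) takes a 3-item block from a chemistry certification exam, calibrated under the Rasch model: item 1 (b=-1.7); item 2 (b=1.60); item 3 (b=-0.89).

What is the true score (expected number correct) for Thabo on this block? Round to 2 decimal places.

P(θ) = 1 / (1 + exp(−(θ − b)))
P_1 = 1/(1+e^{-1.0100}) = 0.7330
P_2 = 1/(1+e^{2.2900}) = 0.0920
P_3 = 1/(1+e^{-0.2000}) = 0.5498
E[score] = 0.7330 + 0.0920 + 0.5498 = 1.3748

1.37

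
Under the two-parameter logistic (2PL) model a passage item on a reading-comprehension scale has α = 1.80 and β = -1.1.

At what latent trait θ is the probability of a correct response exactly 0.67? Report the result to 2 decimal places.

-0.71

P(θ) = 1 / (1 + exp(−α(θ − β)))
logit = ln(0.6700/0.3300) = 0.7082
θ = β + logit/(α) = -1.1 + 0.7082/1.8000 = -0.7066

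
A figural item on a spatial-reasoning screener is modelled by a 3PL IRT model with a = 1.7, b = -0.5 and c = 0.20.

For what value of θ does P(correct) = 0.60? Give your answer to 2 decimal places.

-0.50

P(θ) = c + (1 − c) · 1 / (1 + exp(−a(θ − b)))
Remove guessing floor: (0.60 − 0.20)/(1 − 0.20) = 0.5000
logit = ln(0.5000/0.5000) = 0.0000
θ = b + logit/(a) = -0.5 + 0.0000/1.7000 = -0.5000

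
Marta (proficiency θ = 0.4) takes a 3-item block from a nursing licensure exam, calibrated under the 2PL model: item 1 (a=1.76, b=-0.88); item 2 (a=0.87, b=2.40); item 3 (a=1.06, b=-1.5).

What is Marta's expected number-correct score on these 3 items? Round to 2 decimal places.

1.94

P(θ) = 1 / (1 + exp(−a(θ − b)))
P_1 = 1/(1+e^{-2.2528}) = 0.9049
P_2 = 1/(1+e^{1.7400}) = 0.1493
P_3 = 1/(1+e^{-2.0140}) = 0.8823
E[score] = 0.9049 + 0.1493 + 0.8823 = 1.9365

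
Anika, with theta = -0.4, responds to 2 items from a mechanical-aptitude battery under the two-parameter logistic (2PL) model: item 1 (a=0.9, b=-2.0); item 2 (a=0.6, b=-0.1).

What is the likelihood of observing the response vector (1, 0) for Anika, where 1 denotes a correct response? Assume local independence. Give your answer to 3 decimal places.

0.441

P(theta) = 1 / (1 + exp(−a(theta − b)))
P_1 = 1/(1+e^{-1.4400}) = 0.8085
P_2 = 1/(1+e^{0.1800}) = 0.4551
L = P_1 × (1−P_2) = 0.8085 × 0.5449 = 0.44051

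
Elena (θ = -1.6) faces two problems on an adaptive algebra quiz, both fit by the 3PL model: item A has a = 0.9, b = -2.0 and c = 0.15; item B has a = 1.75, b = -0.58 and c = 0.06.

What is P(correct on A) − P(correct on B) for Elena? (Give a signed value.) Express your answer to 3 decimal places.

P(θ) = c + (1 − c) · 1 / (1 + exp(−a(θ − b)))
P_A = 0.6507
P_B = 0.1951
P_A − P_B = 0.4556

0.456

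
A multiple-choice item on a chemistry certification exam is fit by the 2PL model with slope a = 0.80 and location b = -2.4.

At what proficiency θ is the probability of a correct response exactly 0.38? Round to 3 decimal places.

P(θ) = 1 / (1 + exp(−a(θ − b)))
logit = ln(0.3800/0.6200) = -0.4895
θ = b + logit/(a) = -2.4 + (-0.4895)/0.8000 = -3.0119

-3.012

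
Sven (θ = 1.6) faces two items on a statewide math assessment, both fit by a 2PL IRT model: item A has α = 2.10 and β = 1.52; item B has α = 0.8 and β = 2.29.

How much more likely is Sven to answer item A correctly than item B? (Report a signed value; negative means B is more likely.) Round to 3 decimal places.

P(θ) = 1 / (1 + exp(−α(θ − β)))
P_A = 0.5419
P_B = 0.3654
P_A − P_B = 0.1765

0.177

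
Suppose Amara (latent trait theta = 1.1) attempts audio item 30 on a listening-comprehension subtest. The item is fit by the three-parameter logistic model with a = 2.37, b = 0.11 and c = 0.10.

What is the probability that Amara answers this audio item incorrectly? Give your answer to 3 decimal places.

0.079

P(theta) = c + (1 − c) · 1 / (1 + exp(−a(theta − b)))
Exponent: 2.37 × (1.1 − 0.11) = 2.3463
1/(1 + e^{-2.3463}) = 0.9126
P = 0.10 + 0.90 × 0.9126 = 0.9214
P(incorrect) = 1 − 0.9214 = 0.0786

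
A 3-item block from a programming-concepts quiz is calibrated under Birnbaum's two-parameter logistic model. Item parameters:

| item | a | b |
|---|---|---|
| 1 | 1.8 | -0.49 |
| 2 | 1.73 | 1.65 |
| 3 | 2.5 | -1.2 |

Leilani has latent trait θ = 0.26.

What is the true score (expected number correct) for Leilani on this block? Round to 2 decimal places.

P(θ) = 1 / (1 + exp(−a(θ − b)))
P_1 = 1/(1+e^{-1.3500}) = 0.7941
P_2 = 1/(1+e^{2.4047}) = 0.0828
P_3 = 1/(1+e^{-3.6500}) = 0.9747
E[score] = 0.7941 + 0.0828 + 0.9747 = 1.8516

1.85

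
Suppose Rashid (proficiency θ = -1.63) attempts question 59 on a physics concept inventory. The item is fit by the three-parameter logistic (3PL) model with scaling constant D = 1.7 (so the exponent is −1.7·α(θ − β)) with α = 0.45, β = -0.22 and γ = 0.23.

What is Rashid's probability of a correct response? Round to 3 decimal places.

P(θ) = γ + (1 − γ) · 1 / (1 + exp(−D·α(θ − β)))
Exponent: 1.7 × 0.45 × (-1.63 − (-0.22)) = -1.0786
1/(1 + e^{1.0786}) = 0.2538
P = 0.23 + 0.77 × 0.2538 = 0.4254

0.425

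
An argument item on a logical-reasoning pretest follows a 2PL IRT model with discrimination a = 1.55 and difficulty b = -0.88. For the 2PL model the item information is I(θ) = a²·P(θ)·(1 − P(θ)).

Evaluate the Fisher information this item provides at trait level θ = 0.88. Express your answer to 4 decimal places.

P = 1/(1+e^{-2.7280}) = 0.9387
P(1−P) = 0.9387 × 0.0613 = 0.0576
I = a² × P(1−P) = 1.55² × 0.0576 = 0.13833

0.1383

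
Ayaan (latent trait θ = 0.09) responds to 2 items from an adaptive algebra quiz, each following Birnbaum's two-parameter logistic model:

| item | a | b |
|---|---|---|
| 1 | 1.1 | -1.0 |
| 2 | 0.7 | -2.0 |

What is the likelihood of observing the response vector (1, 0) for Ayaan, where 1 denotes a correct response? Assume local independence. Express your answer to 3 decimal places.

0.144

P(θ) = 1 / (1 + exp(−a(θ − b)))
P_1 = 1/(1+e^{-1.1990}) = 0.7683
P_2 = 1/(1+e^{-1.4630}) = 0.8120
L = P_1 × (1−P_2) = 0.7683 × 0.1880 = 0.14446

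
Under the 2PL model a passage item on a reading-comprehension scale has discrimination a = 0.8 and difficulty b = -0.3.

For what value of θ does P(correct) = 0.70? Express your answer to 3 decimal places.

P(θ) = 1 / (1 + exp(−a(θ − b)))
logit = ln(0.7000/0.3000) = 0.8473
θ = b + logit/(a) = -0.3 + 0.8473/0.8000 = 0.7591

0.759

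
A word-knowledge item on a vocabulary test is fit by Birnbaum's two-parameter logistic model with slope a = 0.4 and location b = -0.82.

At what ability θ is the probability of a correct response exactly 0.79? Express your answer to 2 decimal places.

P(θ) = 1 / (1 + exp(−a(θ − b)))
logit = ln(0.7900/0.2100) = 1.3249
θ = b + logit/(a) = -0.82 + 1.3249/0.4000 = 2.4923

2.49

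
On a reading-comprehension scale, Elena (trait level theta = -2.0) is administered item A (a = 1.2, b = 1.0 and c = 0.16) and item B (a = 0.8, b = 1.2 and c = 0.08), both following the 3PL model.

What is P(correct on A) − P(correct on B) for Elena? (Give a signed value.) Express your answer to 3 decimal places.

P(theta) = c + (1 − c) · 1 / (1 + exp(−a(theta − b)))
P_A = 0.1823
P_B = 0.1460
P_A − P_B = 0.0363

0.036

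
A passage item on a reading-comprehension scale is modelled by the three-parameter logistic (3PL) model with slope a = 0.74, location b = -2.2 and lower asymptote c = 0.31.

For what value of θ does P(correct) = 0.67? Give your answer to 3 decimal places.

-2.082

P(θ) = c + (1 − c) · 1 / (1 + exp(−a(θ − b)))
Remove guessing floor: (0.67 − 0.31)/(1 − 0.31) = 0.5217
logit = ln(0.5217/0.4783) = 0.0870
θ = b + logit/(a) = -2.2 + 0.0870/0.7400 = -2.0824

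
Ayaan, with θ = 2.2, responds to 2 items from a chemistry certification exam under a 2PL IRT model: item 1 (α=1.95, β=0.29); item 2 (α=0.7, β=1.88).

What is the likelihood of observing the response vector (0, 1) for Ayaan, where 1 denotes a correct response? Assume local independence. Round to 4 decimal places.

P(θ) = 1 / (1 + exp(−α(θ − β)))
P_1 = 1/(1+e^{-3.7245}) = 0.9764
P_2 = 1/(1+e^{-0.2240}) = 0.5558
L = (1−P_1) × P_2 = 0.0236 × 0.5558 = 0.01309

0.0131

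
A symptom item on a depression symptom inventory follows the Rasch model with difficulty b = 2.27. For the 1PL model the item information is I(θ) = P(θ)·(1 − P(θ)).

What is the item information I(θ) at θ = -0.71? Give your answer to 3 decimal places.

P = 1/(1+e^{2.9800}) = 0.0483
P(1−P) = 0.0483 × 0.9517 = 0.0460
I = P(1−P) = 0.04600

0.046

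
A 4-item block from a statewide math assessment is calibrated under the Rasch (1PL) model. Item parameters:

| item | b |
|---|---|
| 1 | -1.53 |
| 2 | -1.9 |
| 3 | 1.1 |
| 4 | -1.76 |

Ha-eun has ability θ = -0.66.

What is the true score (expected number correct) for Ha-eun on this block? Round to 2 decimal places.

P(θ) = 1 / (1 + exp(−(θ − b)))
P_1 = 1/(1+e^{-0.8700}) = 0.7047
P_2 = 1/(1+e^{-1.2400}) = 0.7756
P_3 = 1/(1+e^{1.7600}) = 0.1468
P_4 = 1/(1+e^{-1.1000}) = 0.7503
E[score] = 0.7047 + 0.7756 + 0.1468 + 0.7503 = 2.3774

2.38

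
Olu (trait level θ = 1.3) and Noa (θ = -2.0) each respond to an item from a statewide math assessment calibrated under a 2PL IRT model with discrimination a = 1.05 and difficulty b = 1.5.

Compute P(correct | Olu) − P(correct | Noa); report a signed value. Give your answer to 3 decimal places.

0.423

P(θ) = 1 / (1 + exp(−a(θ − b)))
P(Olu) = 0.4477  [exponent -0.2100]
P(Noa) = 0.0247  [exponent -3.6750]
Difference = 0.4477 − 0.0247 = 0.4230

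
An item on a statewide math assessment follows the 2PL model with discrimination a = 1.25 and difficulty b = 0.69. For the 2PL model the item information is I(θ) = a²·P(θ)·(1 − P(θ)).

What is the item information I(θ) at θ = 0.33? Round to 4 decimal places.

0.3715

P = 1/(1+e^{0.4500}) = 0.3894
P(1−P) = 0.3894 × 0.6106 = 0.2378
I = a² × P(1−P) = 1.25² × 0.2378 = 0.37150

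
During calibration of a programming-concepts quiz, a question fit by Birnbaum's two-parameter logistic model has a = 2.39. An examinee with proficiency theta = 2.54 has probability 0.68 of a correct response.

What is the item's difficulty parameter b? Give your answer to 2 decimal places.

2.22

P(theta) = 1 / (1 + exp(−a(theta − b)))
logit(0.68) = ln(0.68/0.32) = 0.7538
b = theta − logit/(a) = 2.54 − 0.7538/2.3900 = 2.2246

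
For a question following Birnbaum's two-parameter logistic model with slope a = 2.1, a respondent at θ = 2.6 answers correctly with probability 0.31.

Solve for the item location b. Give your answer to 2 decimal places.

P(θ) = 1 / (1 + exp(−a(θ − b)))
logit(0.31) = ln(0.31/0.69) = -0.8001
b = θ − logit/(a) = 2.6 − (-0.8001)/2.1000 = 2.9810

2.98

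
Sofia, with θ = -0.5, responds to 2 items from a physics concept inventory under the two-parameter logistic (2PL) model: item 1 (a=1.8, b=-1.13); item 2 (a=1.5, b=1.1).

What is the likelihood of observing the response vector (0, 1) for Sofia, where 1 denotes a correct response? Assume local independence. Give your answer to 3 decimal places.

0.020

P(θ) = 1 / (1 + exp(−a(θ − b)))
P_1 = 1/(1+e^{-1.1340}) = 0.7566
P_2 = 1/(1+e^{2.4000}) = 0.0832
L = (1−P_1) × P_2 = 0.2434 × 0.0832 = 0.02025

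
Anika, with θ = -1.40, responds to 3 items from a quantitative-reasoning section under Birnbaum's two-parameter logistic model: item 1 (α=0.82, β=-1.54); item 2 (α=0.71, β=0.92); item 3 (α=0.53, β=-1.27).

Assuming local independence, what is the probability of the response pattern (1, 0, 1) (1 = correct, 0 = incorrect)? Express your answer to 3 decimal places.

P(θ) = 1 / (1 + exp(−α(θ − β)))
P_1 = 1/(1+e^{-0.1148}) = 0.5287
P_2 = 1/(1+e^{1.6472}) = 0.1615
P_3 = 1/(1+e^{0.0689}) = 0.4828
L = P_1 × (1−P_2) × P_3 = 0.5287 × 0.8385 × 0.4828 = 0.21401

0.214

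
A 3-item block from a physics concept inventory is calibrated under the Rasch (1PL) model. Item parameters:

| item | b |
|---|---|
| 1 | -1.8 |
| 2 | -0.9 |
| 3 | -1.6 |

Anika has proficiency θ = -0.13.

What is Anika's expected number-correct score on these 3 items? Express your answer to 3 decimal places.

2.338

P(θ) = 1 / (1 + exp(−(θ − b)))
P_1 = 1/(1+e^{-1.6700}) = 0.8416
P_2 = 1/(1+e^{-0.7700}) = 0.6835
P_3 = 1/(1+e^{-1.4700}) = 0.8131
E[score] = 0.8416 + 0.6835 + 0.8131 = 2.3382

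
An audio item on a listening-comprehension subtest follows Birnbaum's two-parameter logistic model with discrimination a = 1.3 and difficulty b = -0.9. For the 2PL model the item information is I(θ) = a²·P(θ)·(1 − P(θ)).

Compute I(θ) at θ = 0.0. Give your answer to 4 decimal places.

P = 1/(1+e^{-1.1700}) = 0.7631
P(1−P) = 0.7631 × 0.2369 = 0.1808
I = a² × P(1−P) = 1.3² × 0.1808 = 0.30548

0.3055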